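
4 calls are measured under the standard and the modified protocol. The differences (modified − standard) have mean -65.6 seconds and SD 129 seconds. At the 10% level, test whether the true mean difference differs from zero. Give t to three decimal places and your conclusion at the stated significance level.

t = -1.017; fail to reject H0

H0: μ_d = 0; H1: μ_d ≠ 0 (paired t-test on the differences, two-sided).
t = d̄/(s_d/√n) = -65.6/(129/√4) = -1.017
df = n − 1 = 3
Two-sided p-value ≈ 0.384
Since p ≈ 0.384 > α = 0.1, fail to reject H0; the evidence is not statistically significant.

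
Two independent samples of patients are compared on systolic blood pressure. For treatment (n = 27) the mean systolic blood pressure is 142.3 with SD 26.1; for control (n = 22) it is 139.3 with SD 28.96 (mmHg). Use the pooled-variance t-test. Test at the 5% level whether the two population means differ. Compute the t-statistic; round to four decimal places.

0.3810

Let group 1 = treatment, group 2 = control. H0: μ_1 = μ_2; H1: μ_1 ≠ μ_2 (two-sample pooled-variance t-test, two-sided).
s_p² = [(27−1)·26.1² + (22−1)·28.96²]/(27+22−2) = 751.57
t = (142.3 − 139.3)/√[751.57·(1/27 + 1/22)] = 0.3810
df = n₁ + n₂ − 2 = 47
Two-sided p-value ≈ 0.705
Since p ≈ 0.705 > α = 0.05, fail to reject H0; the evidence is not statistically significant.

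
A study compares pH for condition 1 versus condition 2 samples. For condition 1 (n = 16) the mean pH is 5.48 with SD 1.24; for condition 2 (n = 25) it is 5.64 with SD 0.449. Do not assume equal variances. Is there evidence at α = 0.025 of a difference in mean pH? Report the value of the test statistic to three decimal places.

-0.496

Let group 1 = condition 1, group 2 = condition 2. H0: μ_1 = μ_2; H1: μ_1 ≠ μ_2 (Welch's two-sample t-test, two-sided).
t = (x̄_1 − x̄_2)/√(s_1²/n_1 + s_2²/n_2) = (5.48 − 5.64)/√(1.24²/16 + 0.449²/25) = -0.496
Welch–Satterthwaite df ≈ 17.55
Two-sided p-value ≈ 0.626
Since p ≈ 0.626 > α = 0.025, fail to reject H0; the data do not provide sufficient evidence against H0.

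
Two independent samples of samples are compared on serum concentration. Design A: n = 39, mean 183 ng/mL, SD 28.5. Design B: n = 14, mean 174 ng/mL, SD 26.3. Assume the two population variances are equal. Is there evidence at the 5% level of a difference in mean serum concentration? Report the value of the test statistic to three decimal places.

1.033

Let group 1 = design A, group 2 = design B. H0: μ_1 = μ_2; H1: μ_1 ≠ μ_2 (two-sample pooled-variance t-test, two-sided).
s_p² = [(39−1)·28.5² + (14−1)·26.3²]/(39+14−2) = 781.519
t = (183 − 174)/√[781.519·(1/39 + 1/14)] = 1.033
df = n₁ + n₂ − 2 = 51
Two-sided p-value ≈ 0.3063
Since p ≈ 0.3063 > α = 0.05, fail to reject H0; the data do not provide sufficient evidence against H0.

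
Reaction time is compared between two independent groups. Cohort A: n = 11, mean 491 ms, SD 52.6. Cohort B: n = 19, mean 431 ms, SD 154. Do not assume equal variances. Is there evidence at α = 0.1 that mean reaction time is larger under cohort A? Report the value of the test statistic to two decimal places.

Let group 1 = cohort A, group 2 = cohort B. H0: μ_1 = μ_2; H1: μ_1 > μ_2 (Welch's two-sample t-test, right-tailed).
t = (x̄_1 − x̄_2)/√(s_1²/n_1 + s_2²/n_2) = (491 − 431)/√(52.6²/11 + 154²/19) = 1.55
Welch–Satterthwaite df ≈ 24.22
p-value = P(T ≥ 1.55) ≈ 0.067
Since p ≈ 0.067 < α = 0.1, reject H0; the evidence is statistically significant.

1.55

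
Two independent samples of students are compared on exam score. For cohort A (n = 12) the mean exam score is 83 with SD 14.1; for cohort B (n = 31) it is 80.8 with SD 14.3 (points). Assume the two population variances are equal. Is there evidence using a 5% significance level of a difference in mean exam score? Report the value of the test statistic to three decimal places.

0.454

Let group 1 = cohort A, group 2 = cohort B. H0: μ_1 = μ_2; H1: μ_1 ≠ μ_2 (two-sample pooled-variance t-test, two-sided).
s_p² = [(12−1)·14.1² + (31−1)·14.3²]/(12+31−2) = 202.966
t = (83 − 80.8)/√[202.966·(1/12 + 1/31)] = 0.454
df = n₁ + n₂ − 2 = 41
Two-sided p-value ≈ 0.6521
Since p ≈ 0.6521 > α = 0.05, fail to reject H0; the data do not provide sufficient evidence against H0.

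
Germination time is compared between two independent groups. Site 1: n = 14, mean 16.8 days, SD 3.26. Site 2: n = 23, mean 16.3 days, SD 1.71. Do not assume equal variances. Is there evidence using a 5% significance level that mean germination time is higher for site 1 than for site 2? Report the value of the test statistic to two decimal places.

Let group 1 = site 1, group 2 = site 2. H0: μ_1 = μ_2; H1: μ_1 > μ_2 (Welch's two-sample t-test, right-tailed).
t = (x̄_1 − x̄_2)/√(s_1²/n_1 + s_2²/n_2) = (16.8 − 16.3)/√(3.26²/14 + 1.71²/23) = 0.53
Welch–Satterthwaite df ≈ 17.43
p-value = P(T ≥ 0.53) ≈ 0.301
Since p ≈ 0.301 > α = 0.05, fail to reject H0; the evidence is not statistically significant.

0.53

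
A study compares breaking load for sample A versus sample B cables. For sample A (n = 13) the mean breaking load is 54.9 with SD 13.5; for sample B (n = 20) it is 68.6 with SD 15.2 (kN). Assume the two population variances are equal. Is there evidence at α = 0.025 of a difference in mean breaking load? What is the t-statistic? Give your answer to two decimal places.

-2.64

Let group 1 = sample A, group 2 = sample B. H0: μ_1 = μ_2; H1: μ_1 ≠ μ_2 (two-sample pooled-variance t-test, two-sided).
s_p² = [(13−1)·13.5² + (20−1)·15.2²]/(13+20−2) = 212.154
t = (54.9 − 68.6)/√[212.154·(1/13 + 1/20)] = -2.64
df = n₁ + n₂ − 2 = 31
Two-sided p-value ≈ 0.0129
Since p ≈ 0.0129 < α = 0.025, reject H0; the data support H1.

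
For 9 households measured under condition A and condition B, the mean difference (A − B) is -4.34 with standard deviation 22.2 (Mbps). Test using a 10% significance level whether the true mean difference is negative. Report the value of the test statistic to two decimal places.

-0.59

H0: μ_d = 0; H1: μ_d < 0 (paired t-test on the differences, left-tailed).
t = d̄/(s_d/√n) = -4.34/(22.2/√9) = -0.59
df = n − 1 = 8
p-value = P(T ≤ -0.59) ≈ 0.287
Since p ≈ 0.287 > α = 0.1, fail to reject H0; the evidence is not statistically significant.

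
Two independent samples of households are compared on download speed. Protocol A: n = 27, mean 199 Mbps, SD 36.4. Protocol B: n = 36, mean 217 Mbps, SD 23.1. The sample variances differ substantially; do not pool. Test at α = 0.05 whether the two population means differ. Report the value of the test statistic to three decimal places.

Let group 1 = protocol A, group 2 = protocol B. H0: μ_1 = μ_2; H1: μ_1 ≠ μ_2 (Welch's two-sample t-test, two-sided).
t = (x̄_1 − x̄_2)/√(s_1²/n_1 + s_2²/n_2) = (199 − 217)/√(36.4²/27 + 23.1²/36) = -2.252
Welch–Satterthwaite df ≈ 41.28
Two-sided p-value ≈ 0.030
Since p ≈ 0.030 < α = 0.05, reject H0; the evidence is statistically significant.

-2.252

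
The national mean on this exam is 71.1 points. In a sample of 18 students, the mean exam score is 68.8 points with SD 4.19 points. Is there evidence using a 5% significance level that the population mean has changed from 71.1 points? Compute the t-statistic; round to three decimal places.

H0: μ = 71.1; H1: μ ≠ 71.1 (one-sample t-test, two-sided).
t = (x̄ − μ₀)/(s/√n) = (68.8 − 71.1)/(4.19/√18) = -2.329
df = n − 1 = 17
Two-sided p-value ≈ 0.0325
Since p ≈ 0.0325 < α = 0.05, reject H0; the evidence is statistically significant.

-2.329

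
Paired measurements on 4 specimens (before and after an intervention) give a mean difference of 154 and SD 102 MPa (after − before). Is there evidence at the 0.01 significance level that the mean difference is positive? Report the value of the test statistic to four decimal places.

H0: μ_d = 0; H1: μ_d > 0 (paired t-test on the differences, right-tailed).
t = d̄/(s_d/√n) = 154/(102/√4) = 3.0196
df = n − 1 = 3
p-value = P(T ≥ 3.0196) ≈ 0.0284
Since p ≈ 0.0284 > α = 0.01, fail to reject H0; the data do not provide sufficient evidence against H0.

3.0196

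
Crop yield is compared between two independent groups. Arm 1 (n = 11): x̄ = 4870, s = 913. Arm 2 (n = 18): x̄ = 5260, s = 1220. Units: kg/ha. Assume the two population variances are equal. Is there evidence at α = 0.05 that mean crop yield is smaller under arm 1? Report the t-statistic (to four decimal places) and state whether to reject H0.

t = -0.9130; fail to reject H0

Let group 1 = arm 1, group 2 = arm 2. H0: μ_1 = μ_2; H1: μ_1 < μ_2 (two-sample pooled-variance t-test, left-tailed).
s_p² = [(11−1)·913² + (18−1)·1220²]/(11+18−2) = 1245870
t = (4870 − 5260)/√[1245870·(1/11 + 1/18)] = -0.9130
df = n₁ + n₂ − 2 = 27
p-value = P(T ≤ -0.9130) ≈ 0.185
Since p ≈ 0.185 > α = 0.05, fail to reject H0; the data do not provide sufficient evidence against H0.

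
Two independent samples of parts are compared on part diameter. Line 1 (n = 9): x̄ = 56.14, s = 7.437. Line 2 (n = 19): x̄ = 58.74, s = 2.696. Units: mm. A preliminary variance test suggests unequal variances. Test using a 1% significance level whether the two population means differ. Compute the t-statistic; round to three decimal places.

-1.018

Let group 1 = line 1, group 2 = line 2. H0: μ_1 = μ_2; H1: μ_1 ≠ μ_2 (Welch's two-sample t-test, two-sided).
t = (x̄_1 − x̄_2)/√(s_1²/n_1 + s_2²/n_2) = (56.14 − 58.74)/√(7.437²/9 + 2.696²/19) = -1.018
Welch–Satterthwaite df ≈ 9.01
Two-sided p-value ≈ 0.335
Since p ≈ 0.335 > α = 0.01, fail to reject H0; the evidence is not statistically significant.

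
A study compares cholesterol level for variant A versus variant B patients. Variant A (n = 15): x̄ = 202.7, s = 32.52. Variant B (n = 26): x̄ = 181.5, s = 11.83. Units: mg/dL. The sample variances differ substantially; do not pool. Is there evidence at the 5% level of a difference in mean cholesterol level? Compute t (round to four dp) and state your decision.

Let group 1 = variant A, group 2 = variant B. H0: μ_1 = μ_2; H1: μ_1 ≠ μ_2 (Welch's two-sample t-test, two-sided).
t = (x̄_1 − x̄_2)/√(s_1²/n_1 + s_2²/n_2) = (202.7 − 181.5)/√(32.52²/15 + 11.83²/26) = 2.4336
Welch–Satterthwaite df ≈ 16.17
Two-sided p-value ≈ 0.0269
Since p ≈ 0.0269 < α = 0.05, reject H0; the evidence is statistically significant.

t = 2.4336; reject H0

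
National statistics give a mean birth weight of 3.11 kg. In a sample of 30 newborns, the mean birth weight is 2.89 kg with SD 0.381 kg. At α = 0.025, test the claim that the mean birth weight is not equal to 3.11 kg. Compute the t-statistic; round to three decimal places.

H0: μ = 3.11; H1: μ ≠ 3.11 (one-sample t-test, two-sided).
t = (x̄ − μ₀)/(s/√n) = (2.89 − 3.11)/(0.381/√30) = -3.163
df = n − 1 = 29
Two-sided p-value ≈ 0.004
Since p ≈ 0.004 < α = 0.025, reject H0; the evidence is statistically significant.

-3.163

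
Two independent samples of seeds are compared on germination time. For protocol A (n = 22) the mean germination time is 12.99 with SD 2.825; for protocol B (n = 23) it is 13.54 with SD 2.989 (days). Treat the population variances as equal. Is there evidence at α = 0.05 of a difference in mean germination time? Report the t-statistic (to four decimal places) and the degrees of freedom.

Let group 1 = protocol A, group 2 = protocol B. H0: μ_1 = μ_2; H1: μ_1 ≠ μ_2 (two-sample pooled-variance t-test, two-sided).
s_p² = [(22−1)·2.825² + (23−1)·2.989²]/(22+23−2) = 8.46846
t = (12.99 − 13.54)/√[8.46846·(1/22 + 1/23)] = -0.6338
df = n₁ + n₂ − 2 = 43
Two-sided p-value ≈ 0.530
Since p ≈ 0.530 > α = 0.05, fail to reject H0; the data do not provide sufficient evidence against H0.

t = -0.6338, df = 43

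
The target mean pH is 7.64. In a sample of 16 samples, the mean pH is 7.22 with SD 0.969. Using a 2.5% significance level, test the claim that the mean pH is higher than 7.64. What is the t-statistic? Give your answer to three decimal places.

H0: μ = 7.64; H1: μ > 7.64 (one-sample t-test, right-tailed).
t = (x̄ − μ₀)/(s/√n) = (7.22 − 7.64)/(0.969/√16) = -1.734
df = n − 1 = 15
p-value = P(T ≥ -1.734) ≈ 0.948
Since p ≈ 0.948 > α = 0.025, fail to reject H0; the data do not provide sufficient evidence against H0.

-1.734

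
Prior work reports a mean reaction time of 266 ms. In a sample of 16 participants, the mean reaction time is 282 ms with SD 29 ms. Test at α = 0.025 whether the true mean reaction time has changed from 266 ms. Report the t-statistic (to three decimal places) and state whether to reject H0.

t = 2.207; fail to reject H0

H0: μ = 266; H1: μ ≠ 266 (one-sample t-test, two-sided).
t = (x̄ − μ₀)/(s/√n) = (282 − 266)/(29/√16) = 2.207
df = n − 1 = 15
Two-sided p-value ≈ 0.043
Since p ≈ 0.043 > α = 0.025, fail to reject H0; the data do not provide sufficient evidence against H0.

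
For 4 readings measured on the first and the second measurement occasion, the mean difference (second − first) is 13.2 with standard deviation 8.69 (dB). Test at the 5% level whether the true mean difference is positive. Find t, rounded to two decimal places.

H0: μ_d = 0; H1: μ_d > 0 (paired t-test on the differences, right-tailed).
t = d̄/(s_d/√n) = 13.2/(8.69/√4) = 3.04
df = n − 1 = 3
p-value = P(T ≥ 3.04) ≈ 0.0280
Since p ≈ 0.0280 < α = 0.05, reject H0; the evidence is statistically significant.

3.04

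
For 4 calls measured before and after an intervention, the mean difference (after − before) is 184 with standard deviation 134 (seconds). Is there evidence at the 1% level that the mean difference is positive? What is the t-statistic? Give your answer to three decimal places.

2.746

H0: μ_d = 0; H1: μ_d > 0 (paired t-test on the differences, right-tailed).
t = d̄/(s_d/√n) = 184/(134/√4) = 2.746
df = n − 1 = 3
p-value = P(T ≥ 2.746) ≈ 0.035
Since p ≈ 0.035 > α = 0.01, fail to reject H0; the evidence is not statistically significant.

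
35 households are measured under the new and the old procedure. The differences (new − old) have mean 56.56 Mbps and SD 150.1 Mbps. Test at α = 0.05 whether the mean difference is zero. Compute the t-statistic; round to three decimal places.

H0: μ_d = 0; H1: μ_d ≠ 0 (paired t-test on the differences, two-sided).
t = d̄/(s_d/√n) = 56.56/(150.1/√35) = 2.229
df = n − 1 = 34
Two-sided p-value ≈ 0.0325
Since p ≈ 0.0325 < α = 0.05, reject H0; the data support H1.

2.229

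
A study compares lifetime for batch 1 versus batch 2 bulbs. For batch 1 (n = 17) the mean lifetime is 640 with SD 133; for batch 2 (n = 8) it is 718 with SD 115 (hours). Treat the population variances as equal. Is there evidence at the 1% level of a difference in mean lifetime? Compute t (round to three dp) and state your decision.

t = -1.424; fail to reject H0

Let group 1 = batch 1, group 2 = batch 2. H0: μ_1 = μ_2; H1: μ_1 ≠ μ_2 (two-sample pooled-variance t-test, two-sided).
s_p² = [(17−1)·133² + (8−1)·115²]/(17+8−2) = 16330.4
t = (640 − 718)/√[16330.4·(1/17 + 1/8)] = -1.424
df = n₁ + n₂ − 2 = 23
Two-sided p-value ≈ 0.1680
Since p ≈ 0.1680 > α = 0.01, fail to reject H0; the evidence is not statistically significant.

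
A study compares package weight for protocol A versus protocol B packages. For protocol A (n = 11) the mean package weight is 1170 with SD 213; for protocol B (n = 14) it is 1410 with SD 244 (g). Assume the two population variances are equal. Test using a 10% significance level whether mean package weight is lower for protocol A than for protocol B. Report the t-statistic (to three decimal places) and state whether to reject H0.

Let group 1 = protocol A, group 2 = protocol B. H0: μ_1 = μ_2; H1: μ_1 < μ_2 (two-sample pooled-variance t-test, left-tailed).
s_p² = [(11−1)·213² + (14−1)·244²]/(11+14−2) = 53376.4
t = (1170 − 1410)/√[53376.4·(1/11 + 1/14)] = -2.578
df = n₁ + n₂ − 2 = 23
p-value = P(T ≤ -2.578) ≈ 0.0084
Since p ≈ 0.0084 < α = 0.1, reject H0; the evidence is statistically significant.

t = -2.578; reject H0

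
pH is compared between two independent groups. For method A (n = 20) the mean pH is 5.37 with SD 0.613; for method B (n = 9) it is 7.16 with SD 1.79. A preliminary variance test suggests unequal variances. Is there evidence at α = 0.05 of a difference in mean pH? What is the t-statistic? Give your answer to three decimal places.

Let group 1 = method A, group 2 = method B. H0: μ_1 = μ_2; H1: μ_1 ≠ μ_2 (Welch's two-sample t-test, two-sided).
t = (x̄_1 − x̄_2)/√(s_1²/n_1 + s_2²/n_2) = (5.37 − 7.16)/√(0.613²/20 + 1.79²/9) = -2.924
Welch–Satterthwaite df ≈ 8.86
Two-sided p-value ≈ 0.017
Since p ≈ 0.017 < α = 0.05, reject H0; the evidence is statistically significant.

-2.924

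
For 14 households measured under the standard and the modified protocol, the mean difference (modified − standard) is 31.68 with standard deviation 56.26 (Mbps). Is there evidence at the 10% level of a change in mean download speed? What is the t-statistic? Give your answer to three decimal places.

2.107

H0: μ_d = 0; H1: μ_d ≠ 0 (paired t-test on the differences, two-sided).
t = d̄/(s_d/√n) = 31.68/(56.26/√14) = 2.107
df = n − 1 = 13
Two-sided p-value ≈ 0.055
Since p ≈ 0.055 < α = 0.1, reject H0; the evidence is statistically significant.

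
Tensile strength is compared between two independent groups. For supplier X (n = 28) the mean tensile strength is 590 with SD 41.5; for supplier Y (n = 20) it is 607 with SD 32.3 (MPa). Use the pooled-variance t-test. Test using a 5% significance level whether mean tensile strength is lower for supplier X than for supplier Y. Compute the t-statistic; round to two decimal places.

Let group 1 = supplier X, group 2 = supplier Y. H0: μ_1 = μ_2; H1: μ_1 < μ_2 (two-sample pooled-variance t-test, left-tailed).
s_p² = [(28−1)·41.5² + (20−1)·32.3²]/(28+20−2) = 1441.81
t = (590 − 607)/√[1441.81·(1/28 + 1/20)] = -1.53
df = n₁ + n₂ − 2 = 46
p-value = P(T ≤ -1.53) ≈ 0.067
Since p ≈ 0.067 > α = 0.05, fail to reject H0; the evidence is not statistically significant.

-1.53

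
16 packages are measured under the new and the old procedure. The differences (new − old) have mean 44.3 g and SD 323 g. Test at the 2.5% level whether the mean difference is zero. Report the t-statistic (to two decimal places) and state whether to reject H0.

H0: μ_d = 0; H1: μ_d ≠ 0 (paired t-test on the differences, two-sided).
t = d̄/(s_d/√n) = 44.3/(323/√16) = 0.55
df = n − 1 = 15
Two-sided p-value ≈ 0.5913
Since p ≈ 0.5913 > α = 0.025, fail to reject H0; the evidence is not statistically significant.

t = 0.55; fail to reject H0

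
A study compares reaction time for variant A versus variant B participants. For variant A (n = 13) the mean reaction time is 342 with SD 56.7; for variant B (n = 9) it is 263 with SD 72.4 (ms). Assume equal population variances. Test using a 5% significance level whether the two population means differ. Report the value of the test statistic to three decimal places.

2.871

Let group 1 = variant A, group 2 = variant B. H0: μ_1 = μ_2; H1: μ_1 ≠ μ_2 (two-sample pooled-variance t-test, two-sided).
s_p² = [(13−1)·56.7² + (9−1)·72.4²]/(13+9−2) = 4025.64
t = (342 − 263)/√[4025.64·(1/13 + 1/9)] = 2.871
df = n₁ + n₂ − 2 = 20
Two-sided p-value ≈ 0.009
Since p ≈ 0.009 < α = 0.05, reject H0; the data support H1.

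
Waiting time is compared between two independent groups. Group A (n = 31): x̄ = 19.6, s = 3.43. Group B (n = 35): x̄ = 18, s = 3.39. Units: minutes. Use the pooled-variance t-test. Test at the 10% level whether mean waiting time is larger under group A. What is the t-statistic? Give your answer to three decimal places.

1.903

Let group 1 = group A, group 2 = group B. H0: μ_1 = μ_2; H1: μ_1 > μ_2 (two-sample pooled-variance t-test, right-tailed).
s_p² = [(31−1)·3.43² + (35−1)·3.39²]/(31+35−2) = 11.62
t = (19.6 − 18)/√[11.62·(1/31 + 1/35)] = 1.903
df = n₁ + n₂ − 2 = 64
p-value = P(T ≥ 1.903) ≈ 0.031
Since p ≈ 0.031 < α = 0.1, reject H0; the data support H1.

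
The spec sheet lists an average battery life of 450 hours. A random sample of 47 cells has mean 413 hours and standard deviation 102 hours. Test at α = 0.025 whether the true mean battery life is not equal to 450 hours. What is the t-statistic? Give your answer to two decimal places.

H0: μ = 450; H1: μ ≠ 450 (one-sample t-test, two-sided).
t = (x̄ − μ₀)/(s/√n) = (413 − 450)/(102/√47) = -2.49
df = n − 1 = 46
Two-sided p-value ≈ 0.0166
Since p ≈ 0.0166 < α = 0.025, reject H0; the data support H1.

-2.49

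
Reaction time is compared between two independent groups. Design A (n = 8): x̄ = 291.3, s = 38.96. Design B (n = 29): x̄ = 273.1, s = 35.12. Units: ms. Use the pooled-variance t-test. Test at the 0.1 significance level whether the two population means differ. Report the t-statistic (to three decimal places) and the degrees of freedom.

t = 1.269, df = 35

Let group 1 = design A, group 2 = design B. H0: μ_1 = μ_2; H1: μ_1 ≠ μ_2 (two-sample pooled-variance t-test, two-sided).
s_p² = [(8−1)·38.96² + (29−1)·35.12²]/(8+29−2) = 1290.31
t = (291.3 − 273.1)/√[1290.31·(1/8 + 1/29)] = 1.269
df = n₁ + n₂ − 2 = 35
Two-sided p-value ≈ 0.2129
Since p ≈ 0.2129 > α = 0.1, fail to reject H0; the evidence is not statistically significant.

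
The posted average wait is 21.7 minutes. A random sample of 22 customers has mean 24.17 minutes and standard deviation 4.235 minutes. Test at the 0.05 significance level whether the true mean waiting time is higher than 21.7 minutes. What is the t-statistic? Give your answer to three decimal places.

2.736

H0: μ = 21.7; H1: μ > 21.7 (one-sample t-test, right-tailed).
t = (x̄ − μ₀)/(s/√n) = (24.17 − 21.7)/(4.235/√22) = 2.736
df = n − 1 = 21
p-value = P(T ≥ 2.736) ≈ 0.0062
Since p ≈ 0.0062 < α = 0.05, reject H0; the evidence is statistically significant.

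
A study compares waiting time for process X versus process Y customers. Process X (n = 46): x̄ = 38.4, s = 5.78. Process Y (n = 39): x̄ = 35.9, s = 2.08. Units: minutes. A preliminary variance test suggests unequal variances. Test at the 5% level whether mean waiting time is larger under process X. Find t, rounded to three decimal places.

2.732

Let group 1 = process X, group 2 = process Y. H0: μ_1 = μ_2; H1: μ_1 > μ_2 (Welch's two-sample t-test, right-tailed).
t = (x̄_1 − x̄_2)/√(s_1²/n_1 + s_2²/n_2) = (38.4 − 35.9)/√(5.78²/46 + 2.08²/39) = 2.732
Welch–Satterthwaite df ≈ 58.19
p-value = P(T ≥ 2.732) ≈ 0.0042
Since p ≈ 0.0042 < α = 0.05, reject H0; the data support H1.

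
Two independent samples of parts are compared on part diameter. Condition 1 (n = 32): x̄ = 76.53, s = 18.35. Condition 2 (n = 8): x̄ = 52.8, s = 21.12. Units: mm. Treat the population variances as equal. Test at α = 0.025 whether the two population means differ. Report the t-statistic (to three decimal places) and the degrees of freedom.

t = 3.178, df = 38

Let group 1 = condition 1, group 2 = condition 2. H0: μ_1 = μ_2; H1: μ_1 ≠ μ_2 (two-sample pooled-variance t-test, two-sided).
s_p² = [(32−1)·18.35² + (8−1)·21.12²]/(32+8−2) = 356.863
t = (76.53 − 52.8)/√[356.863·(1/32 + 1/8)] = 3.178
df = n₁ + n₂ − 2 = 38
Two-sided p-value ≈ 0.0029
Since p ≈ 0.0029 < α = 0.025, reject H0; the data support H1.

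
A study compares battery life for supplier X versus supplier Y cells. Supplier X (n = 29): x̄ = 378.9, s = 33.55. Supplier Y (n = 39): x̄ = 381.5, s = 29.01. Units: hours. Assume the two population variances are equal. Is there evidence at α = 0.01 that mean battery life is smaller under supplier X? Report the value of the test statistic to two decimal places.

Let group 1 = supplier X, group 2 = supplier Y. H0: μ_1 = μ_2; H1: μ_1 < μ_2 (two-sample pooled-variance t-test, left-tailed).
s_p² = [(29−1)·33.55² + (39−1)·29.01²]/(29+39−2) = 962.074
t = (378.9 − 381.5)/√[962.074·(1/29 + 1/39)] = -0.34
df = n₁ + n₂ − 2 = 66
p-value = P(T ≤ -0.34) ≈ 0.367
Since p ≈ 0.367 > α = 0.01, fail to reject H0; the evidence is not statistically significant.

-0.34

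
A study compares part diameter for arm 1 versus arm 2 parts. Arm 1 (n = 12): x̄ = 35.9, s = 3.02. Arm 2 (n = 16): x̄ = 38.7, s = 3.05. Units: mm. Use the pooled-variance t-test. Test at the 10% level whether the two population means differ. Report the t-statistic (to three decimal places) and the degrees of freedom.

Let group 1 = arm 1, group 2 = arm 2. H0: μ_1 = μ_2; H1: μ_1 ≠ μ_2 (two-sample pooled-variance t-test, two-sided).
s_p² = [(12−1)·3.02² + (16−1)·3.05²]/(12+16−2) = 9.22546
t = (35.9 − 38.7)/√[9.22546·(1/12 + 1/16)] = -2.414
df = n₁ + n₂ − 2 = 26
Two-sided p-value ≈ 0.023
Since p ≈ 0.023 < α = 0.1, reject H0; the data support H1.

t = -2.414, df = 26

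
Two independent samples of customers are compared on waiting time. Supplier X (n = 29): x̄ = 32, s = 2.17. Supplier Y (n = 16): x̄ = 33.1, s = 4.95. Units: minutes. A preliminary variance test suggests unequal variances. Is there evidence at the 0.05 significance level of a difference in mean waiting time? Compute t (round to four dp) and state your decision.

t = -0.8452; fail to reject H0

Let group 1 = supplier X, group 2 = supplier Y. H0: μ_1 = μ_2; H1: μ_1 ≠ μ_2 (Welch's two-sample t-test, two-sided).
t = (x̄_1 − x̄_2)/√(s_1²/n_1 + s_2²/n_2) = (32 − 33.1)/√(2.17²/29 + 4.95²/16) = -0.8452
Welch–Satterthwaite df ≈ 18.24
Two-sided p-value ≈ 0.4089
Since p ≈ 0.4089 > α = 0.05, fail to reject H0; the evidence is not statistically significant.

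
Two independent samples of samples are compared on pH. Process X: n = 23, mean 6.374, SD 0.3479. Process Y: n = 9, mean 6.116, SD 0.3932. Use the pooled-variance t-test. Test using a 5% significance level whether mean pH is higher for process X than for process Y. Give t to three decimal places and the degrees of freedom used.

Let group 1 = process X, group 2 = process Y. H0: μ_1 = μ_2; H1: μ_1 > μ_2 (two-sample pooled-variance t-test, right-tailed).
s_p² = [(23−1)·0.3479² + (9−1)·0.3932²]/(23+9−2) = 0.129987
t = (6.374 − 6.116)/√[0.129987·(1/23 + 1/9)] = 1.820
df = n₁ + n₂ − 2 = 30
p-value = P(T ≥ 1.820) ≈ 0.039
Since p ≈ 0.039 < α = 0.05, reject H0; the data support H1.

t = 1.820, df = 30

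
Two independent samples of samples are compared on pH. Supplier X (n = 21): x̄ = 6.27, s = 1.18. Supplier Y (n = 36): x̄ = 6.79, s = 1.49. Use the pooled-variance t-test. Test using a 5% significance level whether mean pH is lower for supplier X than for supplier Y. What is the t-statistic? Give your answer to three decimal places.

Let group 1 = supplier X, group 2 = supplier Y. H0: μ_1 = μ_2; H1: μ_1 < μ_2 (two-sample pooled-variance t-test, left-tailed).
s_p² = [(21−1)·1.18² + (36−1)·1.49²]/(21+36−2) = 1.91912
t = (6.27 − 6.79)/√[1.91912·(1/21 + 1/36)] = -1.367
df = n₁ + n₂ − 2 = 55
p-value = P(T ≤ -1.367) ≈ 0.089
Since p ≈ 0.089 > α = 0.05, fail to reject H0; the data do not provide sufficient evidence against H0.

-1.367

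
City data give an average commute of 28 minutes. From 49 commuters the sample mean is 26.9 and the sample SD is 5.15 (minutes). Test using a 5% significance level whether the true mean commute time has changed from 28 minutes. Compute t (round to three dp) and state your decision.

t = -1.495; fail to reject H0

H0: μ = 28; H1: μ ≠ 28 (one-sample t-test, two-sided).
t = (x̄ − μ₀)/(s/√n) = (26.9 − 28)/(5.15/√49) = -1.495
df = n − 1 = 48
Two-sided p-value ≈ 0.141
Since p ≈ 0.141 > α = 0.05, fail to reject H0; the data do not provide sufficient evidence against H0.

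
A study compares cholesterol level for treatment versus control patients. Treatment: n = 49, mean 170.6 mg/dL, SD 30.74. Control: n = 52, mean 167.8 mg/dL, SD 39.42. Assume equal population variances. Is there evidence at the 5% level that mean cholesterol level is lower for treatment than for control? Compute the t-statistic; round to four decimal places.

0.3964

Let group 1 = treatment, group 2 = control. H0: μ_1 = μ_2; H1: μ_1 < μ_2 (two-sample pooled-variance t-test, left-tailed).
s_p² = [(49−1)·30.74² + (52−1)·39.42²]/(49+52−2) = 1258.67
t = (170.6 − 167.8)/√[1258.67·(1/49 + 1/52)] = 0.3964
df = n₁ + n₂ − 2 = 99
p-value = P(T ≤ 0.3964) ≈ 0.6537
Since p ≈ 0.6537 > α = 0.05, fail to reject H0; the data do not provide sufficient evidence against H0.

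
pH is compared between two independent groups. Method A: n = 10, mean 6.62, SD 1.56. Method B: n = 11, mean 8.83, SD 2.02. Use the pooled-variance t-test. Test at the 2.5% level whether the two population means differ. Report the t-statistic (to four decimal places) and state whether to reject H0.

Let group 1 = method A, group 2 = method B. H0: μ_1 = μ_2; H1: μ_1 ≠ μ_2 (two-sample pooled-variance t-test, two-sided).
s_p² = [(10−1)·1.56² + (11−1)·2.02²]/(10+11−2) = 3.30034
t = (6.62 − 8.83)/√[3.30034·(1/10 + 1/11)] = -2.7842
df = n₁ + n₂ − 2 = 19
Two-sided p-value ≈ 0.0118
Since p ≈ 0.0118 < α = 0.025, reject H0; the evidence is statistically significant.

t = -2.7842; reject H0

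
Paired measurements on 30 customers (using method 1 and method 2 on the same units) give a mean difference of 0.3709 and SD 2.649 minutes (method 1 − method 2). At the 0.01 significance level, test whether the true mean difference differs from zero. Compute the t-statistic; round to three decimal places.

H0: μ_d = 0; H1: μ_d ≠ 0 (paired t-test on the differences, two-sided).
t = d̄/(s_d/√n) = 0.3709/(2.649/√30) = 0.767
df = n − 1 = 29
Two-sided p-value ≈ 0.4493
Since p ≈ 0.4493 > α = 0.01, fail to reject H0; the data do not provide sufficient evidence against H0.

0.767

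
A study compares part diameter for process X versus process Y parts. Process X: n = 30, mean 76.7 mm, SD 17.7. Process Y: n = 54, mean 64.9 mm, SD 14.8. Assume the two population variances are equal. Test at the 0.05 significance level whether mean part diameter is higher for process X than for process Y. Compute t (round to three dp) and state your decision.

t = 3.262; reject H0

Let group 1 = process X, group 2 = process Y. H0: μ_1 = μ_2; H1: μ_1 > μ_2 (two-sample pooled-variance t-test, right-tailed).
s_p² = [(30−1)·17.7² + (54−1)·14.8²]/(30+54−2) = 252.372
t = (76.7 − 64.9)/√[252.372·(1/30 + 1/54)] = 3.262
df = n₁ + n₂ − 2 = 82
p-value = P(T ≥ 3.262) ≈ 0.001
Since p ≈ 0.001 < α = 0.05, reject H0; the evidence is statistically significant.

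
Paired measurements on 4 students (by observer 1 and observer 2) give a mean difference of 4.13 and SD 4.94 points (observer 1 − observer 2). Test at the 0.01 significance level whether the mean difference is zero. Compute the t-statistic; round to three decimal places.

H0: μ_d = 0; H1: μ_d ≠ 0 (paired t-test on the differences, two-sided).
t = d̄/(s_d/√n) = 4.13/(4.94/√4) = 1.672
df = n − 1 = 3
Two-sided p-value ≈ 0.1931
Since p ≈ 0.1931 > α = 0.01, fail to reject H0; the data do not provide sufficient evidence against H0.

1.672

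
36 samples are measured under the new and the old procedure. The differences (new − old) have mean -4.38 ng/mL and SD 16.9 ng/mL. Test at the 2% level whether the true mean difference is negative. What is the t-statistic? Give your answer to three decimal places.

H0: μ_d = 0; H1: μ_d < 0 (paired t-test on the differences, left-tailed).
t = d̄/(s_d/√n) = -4.38/(16.9/√36) = -1.555
df = n − 1 = 35
p-value = P(T ≤ -1.555) ≈ 0.064
Since p ≈ 0.064 > α = 0.02, fail to reject H0; the data do not provide sufficient evidence against H0.

-1.555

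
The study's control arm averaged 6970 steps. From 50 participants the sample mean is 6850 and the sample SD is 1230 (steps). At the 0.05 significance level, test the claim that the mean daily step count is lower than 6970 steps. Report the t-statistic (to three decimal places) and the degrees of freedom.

t = -0.690, df = 49

H0: μ = 6970; H1: μ < 6970 (one-sample t-test, left-tailed).
t = (x̄ − μ₀)/(s/√n) = (6850 − 6970)/(1230/√50) = -0.690
df = n − 1 = 49
p-value = P(T ≤ -0.690) ≈ 0.247
Since p ≈ 0.247 > α = 0.05, fail to reject H0; the data do not provide sufficient evidence against H0.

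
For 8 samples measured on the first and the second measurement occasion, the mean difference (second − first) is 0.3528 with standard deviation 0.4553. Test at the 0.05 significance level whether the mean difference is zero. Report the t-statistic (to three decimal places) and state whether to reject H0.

H0: μ_d = 0; H1: μ_d ≠ 0 (paired t-test on the differences, two-sided).
t = d̄/(s_d/√n) = 0.3528/(0.4553/√8) = 2.192
df = n − 1 = 7
Two-sided p-value ≈ 0.0645
Since p ≈ 0.0645 > α = 0.05, fail to reject H0; the data do not provide sufficient evidence against H0.

t = 2.192; fail to reject H0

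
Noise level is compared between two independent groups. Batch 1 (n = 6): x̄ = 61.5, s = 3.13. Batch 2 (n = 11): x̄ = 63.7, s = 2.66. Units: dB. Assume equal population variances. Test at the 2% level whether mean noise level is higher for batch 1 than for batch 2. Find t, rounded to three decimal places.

-1.534

Let group 1 = batch 1, group 2 = batch 2. H0: μ_1 = μ_2; H1: μ_1 > μ_2 (two-sample pooled-variance t-test, right-tailed).
s_p² = [(6−1)·3.13² + (11−1)·2.66²]/(6+11−2) = 7.9827
t = (61.5 − 63.7)/√[7.9827·(1/6 + 1/11)] = -1.534
df = n₁ + n₂ − 2 = 15
p-value = P(T ≥ -1.534) ≈ 0.927
Since p ≈ 0.927 > α = 0.02, fail to reject H0; the evidence is not statistically significant.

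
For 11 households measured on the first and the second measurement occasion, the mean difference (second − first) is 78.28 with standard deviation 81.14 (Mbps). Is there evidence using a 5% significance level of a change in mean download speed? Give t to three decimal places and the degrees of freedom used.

H0: μ_d = 0; H1: μ_d ≠ 0 (paired t-test on the differences, two-sided).
t = d̄/(s_d/√n) = 78.28/(81.14/√11) = 3.200
df = n − 1 = 10
Two-sided p-value ≈ 0.0095
Since p ≈ 0.0095 < α = 0.05, reject H0; the evidence is statistically significant.

t = 3.200, df = 10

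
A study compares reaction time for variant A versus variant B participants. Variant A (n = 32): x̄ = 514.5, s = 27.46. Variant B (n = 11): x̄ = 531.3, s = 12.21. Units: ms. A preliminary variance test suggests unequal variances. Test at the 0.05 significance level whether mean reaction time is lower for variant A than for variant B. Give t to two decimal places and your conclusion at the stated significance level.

Let group 1 = variant A, group 2 = variant B. H0: μ_1 = μ_2; H1: μ_1 < μ_2 (Welch's two-sample t-test, left-tailed).
t = (x̄_1 − x̄_2)/√(s_1²/n_1 + s_2²/n_2) = (514.5 − 531.3)/√(27.46²/32 + 12.21²/11) = -2.76
Welch–Satterthwaite df ≈ 37.97
p-value = P(T ≤ -2.76) ≈ 0.0045
Since p ≈ 0.0045 < α = 0.05, reject H0; the evidence is statistically significant.

t = -2.76; reject H0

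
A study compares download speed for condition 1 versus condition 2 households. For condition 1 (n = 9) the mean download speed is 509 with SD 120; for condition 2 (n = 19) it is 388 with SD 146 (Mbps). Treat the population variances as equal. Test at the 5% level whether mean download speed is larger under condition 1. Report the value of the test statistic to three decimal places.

2.159

Let group 1 = condition 1, group 2 = condition 2. H0: μ_1 = μ_2; H1: μ_1 > μ_2 (two-sample pooled-variance t-test, right-tailed).
s_p² = [(9−1)·120² + (19−1)·146²]/(9+19−2) = 19188
t = (509 − 388)/√[19188·(1/9 + 1/19)] = 2.159
df = n₁ + n₂ − 2 = 26
p-value = P(T ≥ 2.159) ≈ 0.020
Since p ≈ 0.020 < α = 0.05, reject H0; the evidence is statistically significant.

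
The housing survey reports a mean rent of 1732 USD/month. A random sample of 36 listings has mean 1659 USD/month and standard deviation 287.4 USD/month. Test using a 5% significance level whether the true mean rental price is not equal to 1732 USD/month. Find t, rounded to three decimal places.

-1.524

H0: μ = 1732; H1: μ ≠ 1732 (one-sample t-test, two-sided).
t = (x̄ − μ₀)/(s/√n) = (1659 − 1732)/(287.4/√36) = -1.524
df = n − 1 = 35
Two-sided p-value ≈ 0.136
Since p ≈ 0.136 > α = 0.05, fail to reject H0; the data do not provide sufficient evidence against H0.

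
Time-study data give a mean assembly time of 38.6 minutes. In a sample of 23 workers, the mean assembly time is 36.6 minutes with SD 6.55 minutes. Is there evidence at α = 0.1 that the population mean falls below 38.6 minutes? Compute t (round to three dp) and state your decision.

H0: μ = 38.6; H1: μ < 38.6 (one-sample t-test, left-tailed).
t = (x̄ − μ₀)/(s/√n) = (36.6 − 38.6)/(6.55/√23) = -1.464
df = n − 1 = 22
p-value = P(T ≤ -1.464) ≈ 0.0786
Since p ≈ 0.0786 < α = 0.1, reject H0; the data support H1.

t = -1.464; reject H0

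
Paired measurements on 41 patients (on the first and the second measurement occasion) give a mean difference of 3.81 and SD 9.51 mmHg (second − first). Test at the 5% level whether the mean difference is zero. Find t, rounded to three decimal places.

H0: μ_d = 0; H1: μ_d ≠ 0 (paired t-test on the differences, two-sided).
t = d̄/(s_d/√n) = 3.81/(9.51/√41) = 2.565
df = n − 1 = 40
Two-sided p-value ≈ 0.0142
Since p ≈ 0.0142 < α = 0.05, reject H0; the evidence is statistically significant.

2.565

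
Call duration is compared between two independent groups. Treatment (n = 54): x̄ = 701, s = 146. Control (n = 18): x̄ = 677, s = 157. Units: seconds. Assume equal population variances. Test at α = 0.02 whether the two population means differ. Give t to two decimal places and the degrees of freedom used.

t = 0.59, df = 70

Let group 1 = treatment, group 2 = control. H0: μ_1 = μ_2; H1: μ_1 ≠ μ_2 (two-sample pooled-variance t-test, two-sided).
s_p² = [(54−1)·146² + (18−1)·157²]/(54+18−2) = 22125.4
t = (701 − 677)/√[22125.4·(1/54 + 1/18)] = 0.59
df = n₁ + n₂ − 2 = 70
Two-sided p-value ≈ 0.5552
Since p ≈ 0.5552 > α = 0.02, fail to reject H0; the evidence is not statistically significant.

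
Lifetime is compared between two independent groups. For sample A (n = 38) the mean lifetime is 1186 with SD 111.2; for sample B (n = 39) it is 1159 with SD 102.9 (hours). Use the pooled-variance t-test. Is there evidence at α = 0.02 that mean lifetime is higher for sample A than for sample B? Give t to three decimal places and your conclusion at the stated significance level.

Let group 1 = sample A, group 2 = sample B. H0: μ_1 = μ_2; H1: μ_1 > μ_2 (two-sample pooled-variance t-test, right-tailed).
s_p² = [(38−1)·111.2² + (39−1)·102.9²]/(38+39−2) = 11465.1
t = (1186 − 1159)/√[11465.1·(1/38 + 1/39)] = 1.106
df = n₁ + n₂ − 2 = 75
p-value = P(T ≥ 1.106) ≈ 0.1361
Since p ≈ 0.1361 > α = 0.02, fail to reject H0; the evidence is not statistically significant.

t = 1.106; fail to reject H0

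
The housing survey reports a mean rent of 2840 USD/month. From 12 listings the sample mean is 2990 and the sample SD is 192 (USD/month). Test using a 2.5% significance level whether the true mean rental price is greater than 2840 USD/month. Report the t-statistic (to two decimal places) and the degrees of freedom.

H0: μ = 2840; H1: μ > 2840 (one-sample t-test, right-tailed).
t = (x̄ − μ₀)/(s/√n) = (2990 − 2840)/(192/√12) = 2.71
df = n − 1 = 11
p-value = P(T ≥ 2.71) ≈ 0.010
Since p ≈ 0.010 < α = 0.025, reject H0; the data support H1.

t = 2.71, df = 11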